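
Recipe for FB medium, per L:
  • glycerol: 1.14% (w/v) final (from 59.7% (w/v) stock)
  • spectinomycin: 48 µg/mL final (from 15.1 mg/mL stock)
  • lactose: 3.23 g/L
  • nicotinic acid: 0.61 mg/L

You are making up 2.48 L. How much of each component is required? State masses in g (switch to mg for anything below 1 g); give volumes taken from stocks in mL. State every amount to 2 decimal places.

Working volume: 2.48 L.
glycerol: C1V1 = C2V2 → 1.14% ÷ 59.7% × 2480 mL = 47.36 mL
spectinomycin: V = C2·V2/C1 = 48 µg/mL × 2480 mL ÷ 15100 µg/mL = 7.88 mL
lactose: 3.23 g/L × 2.48 L = 8.01 g
nicotinic acid: 0.61 mg/L × 2.48 L = 1.51 mg

glycerol 47.36 mL; spectinomycin 7.88 mL; lactose 8.01 g; nicotinic acid 1.51 mg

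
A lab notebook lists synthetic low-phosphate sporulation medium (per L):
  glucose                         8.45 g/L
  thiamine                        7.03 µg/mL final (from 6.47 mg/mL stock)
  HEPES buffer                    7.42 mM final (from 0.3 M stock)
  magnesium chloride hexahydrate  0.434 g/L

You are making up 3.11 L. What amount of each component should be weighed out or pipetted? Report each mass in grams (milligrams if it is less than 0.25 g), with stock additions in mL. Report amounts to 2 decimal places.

Scale factor relative to 1 L: 3.11.
glucose: 8.45 g/L × 3.11 L = 26.28 g
thiamine: C1V1 = C2V2 → 7.03 µg/mL × 3110 mL ÷ 6470 µg/mL = 3.38 mL
HEPES buffer: C1V1 = C2V2 → 7.42 mM × 3110 mL ÷ 300 mM = 76.92 mL
magnesium chloride hexahydrate: 0.434 g/L × 3.11 L = 1.35 g

glucose 26.28 g; thiamine 3.38 mL; HEPES buffer 76.92 mL; magnesium chloride hexahydrate 1.35 g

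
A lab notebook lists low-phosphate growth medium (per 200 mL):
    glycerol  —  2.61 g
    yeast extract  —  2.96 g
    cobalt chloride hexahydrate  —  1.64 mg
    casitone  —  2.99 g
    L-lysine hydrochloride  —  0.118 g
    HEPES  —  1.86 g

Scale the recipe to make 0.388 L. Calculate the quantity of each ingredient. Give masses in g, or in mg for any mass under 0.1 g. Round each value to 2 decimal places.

glycerol 5.06 g; yeast extract 5.74 g; cobalt chloride hexahydrate 3.18 mg; casitone 5.80 g; L-lysine hydrochloride 0.23 g; HEPES 3.61 g

Scale factor = 388 mL / 200 mL = 1.94.
glycerol: 2.61 g × (388 mL / 200 mL) = 5.06 g
yeast extract: 2.96 g × (388 mL / 200 mL) = 5.74 g
cobalt chloride hexahydrate: 1.64 mg × (388 mL / 200 mL) = 3.18 mg
casitone: 2.99 g × (388 mL / 200 mL) = 5.80 g
L-lysine hydrochloride: 0.118 g × (388 mL / 200 mL) = 0.23 g
HEPES: 1.86 g × (388 mL / 200 mL) = 3.61 g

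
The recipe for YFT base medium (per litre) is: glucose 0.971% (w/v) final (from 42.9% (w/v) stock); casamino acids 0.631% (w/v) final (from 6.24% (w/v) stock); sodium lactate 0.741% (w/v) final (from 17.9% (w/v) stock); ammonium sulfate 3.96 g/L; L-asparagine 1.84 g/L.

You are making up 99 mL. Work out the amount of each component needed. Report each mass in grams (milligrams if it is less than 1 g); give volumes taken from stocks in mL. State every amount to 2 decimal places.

glucose 2.24 mL; casamino acids 10.01 mL; sodium lactate 4.10 mL; ammonium sulfate 392.04 mg; L-asparagine 182.16 mg

Scale factor relative to 1 L: 0.099.
glucose: V = C2·V2/C1 = 0.971% ÷ 42.9% × 99 mL = 2.24 mL
casamino acids: C1V1 = C2V2 → 0.631% ÷ 6.24% × 99 mL = 10.01 mL
sodium lactate: C1V1 = C2V2 → 0.741% ÷ 17.9% × 99 mL = 4.10 mL
ammonium sulfate: 3.96 g/L × 0.099 L = 0.39204 g = 392.04 mg
L-asparagine: 1.84 g/L × 0.099 L = 0.18216 g = 182.16 mg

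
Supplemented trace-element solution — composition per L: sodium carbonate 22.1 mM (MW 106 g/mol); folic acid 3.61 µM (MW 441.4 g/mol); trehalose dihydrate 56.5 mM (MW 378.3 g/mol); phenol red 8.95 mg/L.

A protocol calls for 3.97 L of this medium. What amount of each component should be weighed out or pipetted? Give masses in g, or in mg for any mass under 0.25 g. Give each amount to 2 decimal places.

Scale factor relative to 1 L: 3.97.
sodium carbonate: 22.1 mmol/L × 106 g/mol × 3.97 L ÷ 1000 = 9.30 g
folic acid: 3.61 µmol/L × 441.4 g/mol × 3.97 L ÷ 1000 = 6.33 mg
trehalose dihydrate: 56.5 mmol/L × 378.3 g/mol × 3.97 L ÷ 1000 = 84.85 g
phenol red: 8.95 mg/L × 3.97 L = 35.53 mg

sodium carbonate 9.30 g; folic acid 6.33 mg; trehalose dihydrate 84.85 g; phenol red 35.53 mg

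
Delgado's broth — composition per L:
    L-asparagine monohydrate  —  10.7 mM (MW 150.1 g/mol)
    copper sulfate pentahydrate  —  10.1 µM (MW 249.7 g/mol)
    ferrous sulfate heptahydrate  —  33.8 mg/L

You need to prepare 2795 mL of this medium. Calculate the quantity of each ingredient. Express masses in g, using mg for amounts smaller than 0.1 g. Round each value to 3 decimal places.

L-asparagine monohydrate 4.489 g; copper sulfate pentahydrate 7.049 mg; ferrous sulfate heptahydrate 94.471 mg

Target volume = 2795 mL = 2.795 L.
L-asparagine monohydrate: 10.7 mmol/L × 150.1 g/mol × 2.795 L ÷ 1000 = 4.489 g
copper sulfate pentahydrate: 10.1 µmol/L × 249.7 g/mol × 2.795 L ÷ 1000 = 7.049 mg
ferrous sulfate heptahydrate: 33.8 mg/L × 2.795 L = 94.471 mg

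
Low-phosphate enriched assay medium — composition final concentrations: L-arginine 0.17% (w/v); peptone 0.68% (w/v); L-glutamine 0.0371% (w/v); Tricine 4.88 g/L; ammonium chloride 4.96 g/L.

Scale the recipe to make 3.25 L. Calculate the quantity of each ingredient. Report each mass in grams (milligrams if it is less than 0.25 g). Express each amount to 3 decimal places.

Working volume: 3.25 L.
L-arginine: 0.17% w/v = 1.7 g/L → 1.7 × 3.25 L = 5.525 g
peptone: 0.68% w/v = 6.8 g/L → 6.8 × 3.25 L = 22.100 g
L-glutamine: 0.0371 g per 100 mL × 3250 mL ÷ 100 = 1.206 g
Tricine: 4.88 g/L × 3.25 L = 15.860 g
ammonium chloride: 4.96 g/L × 3.25 L = 16.120 g

L-arginine 5.525 g; peptone 22.100 g; L-glutamine 1.206 g; Tricine 15.860 g; ammonium chloride 16.120 g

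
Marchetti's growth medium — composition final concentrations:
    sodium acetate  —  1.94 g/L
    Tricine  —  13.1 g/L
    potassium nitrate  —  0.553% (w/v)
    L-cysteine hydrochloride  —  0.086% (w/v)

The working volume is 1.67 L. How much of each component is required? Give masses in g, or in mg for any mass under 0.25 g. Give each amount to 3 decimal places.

sodium acetate 3.240 g; Tricine 21.877 g; potassium nitrate 9.235 g; L-cysteine hydrochloride 1.436 g

Scale factor relative to 1 L: 1.67.
sodium acetate: 1.94 g/L × 1.67 L = 3.240 g
Tricine: 13.1 g/L × 1.67 L = 21.877 g
potassium nitrate: 0.553 g per 100 mL × 1670 mL ÷ 100 = 9.235 g
L-cysteine hydrochloride: 0.086% w/v = 0.86 g/L → 0.86 × 1.67 L = 1.436 g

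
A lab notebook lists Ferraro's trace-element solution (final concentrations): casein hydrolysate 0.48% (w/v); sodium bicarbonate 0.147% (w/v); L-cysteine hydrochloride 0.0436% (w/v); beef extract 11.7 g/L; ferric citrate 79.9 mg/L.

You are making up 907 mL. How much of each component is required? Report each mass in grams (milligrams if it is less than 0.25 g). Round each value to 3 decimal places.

casein hydrolysate 4.354 g; sodium bicarbonate 1.333 g; L-cysteine hydrochloride 0.395 g; beef extract 10.612 g; ferric citrate 72.469 mg

Target volume = 907 mL = 0.907 L.
casein hydrolysate: 0.48 g per 100 mL × 907 mL ÷ 100 = 4.354 g
sodium bicarbonate: 0.147% w/v = 1.47 g/L → 1.47 × 0.907 L = 1.333 g
L-cysteine hydrochloride: 0.0436% w/v = 0.436 g/L → 0.436 × 0.907 L = 0.395 g
beef extract: 11.7 g/L × 0.907 L = 10.612 g
ferric citrate: 79.9 mg/L × 0.907 L = 72.469 mg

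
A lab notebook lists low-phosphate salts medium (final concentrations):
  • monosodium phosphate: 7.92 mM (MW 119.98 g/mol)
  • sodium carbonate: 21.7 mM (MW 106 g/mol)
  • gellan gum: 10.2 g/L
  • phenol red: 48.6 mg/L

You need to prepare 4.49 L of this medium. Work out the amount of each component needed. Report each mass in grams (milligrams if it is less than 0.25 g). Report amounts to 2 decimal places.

monosodium phosphate 4.27 g; sodium carbonate 10.33 g; gellan gum 45.80 g; phenol red 218.21 mg

Scale factor relative to 1 L: 4.49.
monosodium phosphate: 7.92 mmol/L × 119.98 g/mol × 4.49 L ÷ 1000 = 4.27 g
sodium carbonate: 21.7 mmol/L × 106 g/mol × 4.49 L ÷ 1000 = 10.33 g
gellan gum: 10.2 g/L × 4.49 L = 45.80 g
phenol red: 48.6 mg/L × 4.49 L = 218.21 mg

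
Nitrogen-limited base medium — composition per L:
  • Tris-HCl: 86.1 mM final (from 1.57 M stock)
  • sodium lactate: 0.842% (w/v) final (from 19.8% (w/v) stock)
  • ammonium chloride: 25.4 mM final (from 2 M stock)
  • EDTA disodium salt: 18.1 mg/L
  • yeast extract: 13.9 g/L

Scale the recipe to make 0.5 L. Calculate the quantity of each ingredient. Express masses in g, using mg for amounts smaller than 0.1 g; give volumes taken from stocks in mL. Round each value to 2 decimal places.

Tris-HCl 27.42 mL; sodium lactate 21.26 mL; ammonium chloride 6.35 mL; EDTA disodium salt 9.05 mg; yeast extract 6.95 g

Working volume: 0.5 L.
Tris-HCl: V = C2·V2/C1 = 86.1 mM × 500 mL ÷ 1570 mM = 27.42 mL
sodium lactate: V = C2·V2/C1 = 0.842% ÷ 19.8% × 500 mL = 21.26 mL
ammonium chloride: C1V1 = C2V2 → 25.4 mM × 500 mL ÷ 2000 mM = 6.35 mL
EDTA disodium salt: 18.1 mg/L × 0.5 L = 9.05 mg
yeast extract: 13.9 g/L × 0.5 L = 6.95 g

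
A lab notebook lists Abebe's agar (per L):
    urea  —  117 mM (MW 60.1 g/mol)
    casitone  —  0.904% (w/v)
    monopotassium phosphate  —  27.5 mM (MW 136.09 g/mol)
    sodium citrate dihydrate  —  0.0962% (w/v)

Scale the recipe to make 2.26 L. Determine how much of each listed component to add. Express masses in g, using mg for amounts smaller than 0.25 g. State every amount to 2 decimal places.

Working volume: 2.26 L.
urea: 117 mmol/L × 60.1 g/mol × 2.26 L ÷ 1000 = 15.89 g
casitone: 0.904 g per 100 mL × 2260 mL ÷ 100 = 20.43 g
monopotassium phosphate: 27.5 mmol/L × 136.09 g/mol × 2.26 L ÷ 1000 = 8.46 g
sodium citrate dihydrate: 0.0962 g per 100 mL × 2260 mL ÷ 100 = 2.17 g

urea 15.89 g; casitone 20.43 g; monopotassium phosphate 8.46 g; sodium citrate dihydrate 2.17 g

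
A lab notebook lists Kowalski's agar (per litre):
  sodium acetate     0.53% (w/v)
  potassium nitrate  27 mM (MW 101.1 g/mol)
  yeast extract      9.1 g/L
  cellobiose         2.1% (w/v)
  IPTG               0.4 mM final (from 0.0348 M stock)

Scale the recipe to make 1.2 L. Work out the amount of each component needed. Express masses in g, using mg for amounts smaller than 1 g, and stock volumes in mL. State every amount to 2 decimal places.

Scale factor relative to 1 L: 1.2.
sodium acetate: 0.53% w/v = 5.3 g/L → 5.3 × 1.2 L = 6.36 g
potassium nitrate: 27 mmol/L × 101.1 g/mol × 1.2 L ÷ 1000 = 3.28 g
yeast extract: 9.1 g/L × 1.2 L = 10.92 g
cellobiose: 2.1% w/v = 21 g/L → 21 × 1.2 L = 25.20 g
IPTG: dilute stock: 0.4 mM × 1200 mL ÷ 34.8 mM = 13.79 mL

sodium acetate 6.36 g; potassium nitrate 3.28 g; yeast extract 10.92 g; cellobiose 25.20 g; IPTG 13.79 mL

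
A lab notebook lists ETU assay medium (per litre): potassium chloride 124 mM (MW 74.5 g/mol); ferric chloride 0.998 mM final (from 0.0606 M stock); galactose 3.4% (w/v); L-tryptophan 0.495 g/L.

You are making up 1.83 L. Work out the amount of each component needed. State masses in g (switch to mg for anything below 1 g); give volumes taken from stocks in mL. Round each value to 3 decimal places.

potassium chloride 16.906 g; ferric chloride 30.138 mL; galactose 62.220 g; L-tryptophan 905.850 mg

Scale factor relative to 1 L: 1.83.
potassium chloride: 124 mmol/L × 74.5 g/mol × 1.83 L ÷ 1000 = 16.906 g
ferric chloride: C1V1 = C2V2 → 0.998 mM × 1830 mL ÷ 60.6 mM = 30.138 mL
galactose: 3.4% w/v = 34 g/L → 34 × 1.83 L = 62.220 g
L-tryptophan: 0.495 g/L × 1.83 L = 0.90585 g = 905.850 mg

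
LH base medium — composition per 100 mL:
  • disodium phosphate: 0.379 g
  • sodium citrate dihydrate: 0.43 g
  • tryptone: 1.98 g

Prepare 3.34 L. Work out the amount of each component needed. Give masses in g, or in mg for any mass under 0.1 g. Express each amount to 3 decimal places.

disodium phosphate 12.659 g; sodium citrate dihydrate 14.362 g; tryptone 66.132 g

Ratio of target to recipe volume: 3340 / 100 = 33.4.
disodium phosphate: 0.379 g × (3340 mL / 100 mL) = 12.659 g
sodium citrate dihydrate: 0.43 g × (3340 mL / 100 mL) = 14.362 g
tryptone: 1.98 g × (3340 mL / 100 mL) = 66.132 g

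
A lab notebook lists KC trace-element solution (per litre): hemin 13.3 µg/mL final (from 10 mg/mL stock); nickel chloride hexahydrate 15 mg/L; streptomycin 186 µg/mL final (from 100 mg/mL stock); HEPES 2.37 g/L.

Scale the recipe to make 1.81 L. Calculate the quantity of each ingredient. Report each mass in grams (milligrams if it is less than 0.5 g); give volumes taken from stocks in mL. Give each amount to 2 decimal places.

Working volume: 1.81 L.
hemin: C1V1 = C2V2 → 13.3 µg/mL × 1810 mL ÷ 10000 µg/mL = 2.41 mL
nickel chloride hexahydrate: 15 mg/L × 1.81 L = 27.15 mg
streptomycin: V = C2·V2/C1 = 186 µg/mL × 1810 mL ÷ 100000 µg/mL = 3.37 mL
HEPES: 2.37 g/L × 1.81 L = 4.29 g

hemin 2.41 mL; nickel chloride hexahydrate 27.15 mg; streptomycin 3.37 mL; HEPES 4.29 g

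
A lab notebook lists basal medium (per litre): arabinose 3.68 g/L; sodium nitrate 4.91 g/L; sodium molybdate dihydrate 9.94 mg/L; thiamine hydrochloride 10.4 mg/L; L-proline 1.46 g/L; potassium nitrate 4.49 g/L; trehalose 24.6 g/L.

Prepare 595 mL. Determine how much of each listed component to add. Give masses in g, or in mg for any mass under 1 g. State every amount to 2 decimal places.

Working volume: 595 mL = 0.595 L.
arabinose: 3.68 g/L × 0.595 L = 2.19 g
sodium nitrate: 4.91 g/L × 0.595 L = 2.92 g
sodium molybdate dihydrate: 9.94 mg/L × 0.595 L = 5.91 mg
thiamine hydrochloride: 10.4 mg/L × 0.595 L = 6.19 mg
L-proline: 1.46 g/L × 0.595 L = 0.8687 g = 868.70 mg
potassium nitrate: 4.49 g/L × 0.595 L = 2.67 g
trehalose: 24.6 g/L × 0.595 L = 14.64 g

arabinose 2.19 g; sodium nitrate 2.92 g; sodium molybdate dihydrate 5.91 mg; thiamine hydrochloride 6.19 mg; L-proline 868.70 mg; potassium nitrate 2.67 g; trehalose 14.64 g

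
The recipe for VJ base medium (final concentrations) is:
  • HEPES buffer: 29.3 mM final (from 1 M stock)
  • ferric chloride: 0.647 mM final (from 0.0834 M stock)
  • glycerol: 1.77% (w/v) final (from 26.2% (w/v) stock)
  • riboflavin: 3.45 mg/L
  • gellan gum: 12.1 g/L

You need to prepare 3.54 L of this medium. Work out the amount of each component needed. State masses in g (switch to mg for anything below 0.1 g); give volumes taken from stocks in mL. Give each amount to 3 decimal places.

Working volume: 3.54 L.
HEPES buffer: V = C2·V2/C1 = 29.3 mM × 3540 mL ÷ 1000 mM = 103.722 mL
ferric chloride: V = C2·V2/C1 = 0.647 mM × 3540 mL ÷ 83.4 mM = 27.463 mL
glycerol: V = C2·V2/C1 = 1.77% ÷ 26.2% × 3540 mL = 239.153 mL
riboflavin: 3.45 mg/L × 3.54 L = 12.213 mg
gellan gum: 12.1 g/L × 3.54 L = 42.834 g

HEPES buffer 103.722 mL; ferric chloride 27.463 mL; glycerol 239.153 mL; riboflavin 12.213 mg; gellan gum 42.834 g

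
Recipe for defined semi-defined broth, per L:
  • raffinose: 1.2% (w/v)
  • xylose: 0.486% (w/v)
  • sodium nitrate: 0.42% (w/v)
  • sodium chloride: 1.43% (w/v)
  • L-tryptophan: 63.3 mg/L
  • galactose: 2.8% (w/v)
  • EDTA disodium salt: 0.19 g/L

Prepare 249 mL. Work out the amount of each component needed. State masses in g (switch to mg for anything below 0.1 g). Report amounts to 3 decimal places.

raffinose 2.988 g; xylose 1.210 g; sodium nitrate 1.046 g; sodium chloride 3.561 g; L-tryptophan 15.762 mg; galactose 6.972 g; EDTA disodium salt 47.310 mg

Target volume = 249 mL = 0.249 L.
raffinose: 1.2 g per 100 mL × 249 mL ÷ 100 = 2.988 g
xylose: 0.486 g per 100 mL × 249 mL ÷ 100 = 1.210 g
sodium nitrate: 0.42% w/v = 4.2 g/L → 4.2 × 0.249 L = 1.046 g
sodium chloride: 1.43% w/v = 14.3 g/L → 14.3 × 0.249 L = 3.561 g
L-tryptophan: 63.3 mg/L × 0.249 L = 15.762 mg
galactose: 2.8% w/v = 28 g/L → 28 × 0.249 L = 6.972 g
EDTA disodium salt: 0.19 g/L × 0.249 L = 0.04731 g = 47.310 mg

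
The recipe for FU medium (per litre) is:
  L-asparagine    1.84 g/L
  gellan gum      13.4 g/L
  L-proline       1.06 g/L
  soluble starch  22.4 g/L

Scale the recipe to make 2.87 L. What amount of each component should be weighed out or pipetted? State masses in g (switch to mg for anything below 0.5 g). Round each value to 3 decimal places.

Working volume: 2.87 L.
L-asparagine: 1.84 g/L × 2.87 L = 5.281 g
gellan gum: 13.4 g/L × 2.87 L = 38.458 g
L-proline: 1.06 g/L × 2.87 L = 3.042 g
soluble starch: 22.4 g/L × 2.87 L = 64.288 g

L-asparagine 5.281 g; gellan gum 38.458 g; L-proline 3.042 g; soluble starch 64.288 g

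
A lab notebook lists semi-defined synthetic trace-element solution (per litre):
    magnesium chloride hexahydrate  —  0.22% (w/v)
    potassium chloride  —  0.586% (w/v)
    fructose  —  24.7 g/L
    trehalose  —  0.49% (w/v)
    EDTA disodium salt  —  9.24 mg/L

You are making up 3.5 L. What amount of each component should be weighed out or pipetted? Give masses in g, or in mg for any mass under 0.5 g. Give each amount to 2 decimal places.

magnesium chloride hexahydrate 7.70 g; potassium chloride 20.51 g; fructose 86.45 g; trehalose 17.15 g; EDTA disodium salt 32.34 mg

Scale factor relative to 1 L: 3.5.
magnesium chloride hexahydrate: 0.22% w/v = 2.2 g/L → 2.2 × 3.5 L = 7.70 g
potassium chloride: 0.586 g per 100 mL × 3500 mL ÷ 100 = 20.51 g
fructose: 24.7 g/L × 3.5 L = 86.45 g
trehalose: 0.49% w/v = 4.9 g/L → 4.9 × 3.5 L = 17.15 g
EDTA disodium salt: 9.24 mg/L × 3.5 L = 32.34 mg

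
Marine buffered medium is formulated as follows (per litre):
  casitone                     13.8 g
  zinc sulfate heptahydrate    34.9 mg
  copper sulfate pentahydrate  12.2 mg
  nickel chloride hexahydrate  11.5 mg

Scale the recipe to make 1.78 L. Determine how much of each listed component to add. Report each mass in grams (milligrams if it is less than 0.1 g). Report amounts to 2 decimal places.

Ratio of target to recipe volume: 1780 / 1000 = 1.78.
casitone: 13.8 g × (1780 mL / 1000 mL) = 24.56 g
zinc sulfate heptahydrate: 34.9 mg × (1780 mL / 1000 mL) = 62.12 mg
copper sulfate pentahydrate: 12.2 mg × (1780 mL / 1000 mL) = 21.72 mg
nickel chloride hexahydrate: 11.5 mg × (1780 mL / 1000 mL) = 20.47 mg

casitone 24.56 g; zinc sulfate heptahydrate 62.12 mg; copper sulfate pentahydrate 21.72 mg; nickel chloride hexahydrate 20.47 mg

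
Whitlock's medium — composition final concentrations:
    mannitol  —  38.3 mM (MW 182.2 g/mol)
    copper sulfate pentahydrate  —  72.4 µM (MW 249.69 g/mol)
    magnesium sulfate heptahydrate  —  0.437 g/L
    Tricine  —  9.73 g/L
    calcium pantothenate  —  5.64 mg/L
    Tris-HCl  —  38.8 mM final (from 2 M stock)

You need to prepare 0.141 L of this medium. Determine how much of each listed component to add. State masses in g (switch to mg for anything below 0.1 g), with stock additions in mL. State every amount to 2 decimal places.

Scale factor relative to 1 L: 0.141.
mannitol: 38.3 mmol/L × 182.2 g/mol × 0.141 L ÷ 1000 = 0.98 g
copper sulfate pentahydrate: 72.4 µmol/L × 249.69 g/mol × 0.141 L ÷ 1000 = 2.55 mg
magnesium sulfate heptahydrate: 0.437 g/L × 0.141 L = 0.061617 g = 61.62 mg
Tricine: 9.73 g/L × 0.141 L = 1.37 g
calcium pantothenate: 5.64 mg/L × 0.141 L = 0.80 mg
Tris-HCl: V = C2·V2/C1 = 38.8 mM × 141 mL ÷ 2000 mM = 2.74 mL

mannitol 0.98 g; copper sulfate pentahydrate 2.55 mg; magnesium sulfate heptahydrate 61.62 mg; Tricine 1.37 g; calcium pantothenate 0.80 mg; Tris-HCl 2.74 mL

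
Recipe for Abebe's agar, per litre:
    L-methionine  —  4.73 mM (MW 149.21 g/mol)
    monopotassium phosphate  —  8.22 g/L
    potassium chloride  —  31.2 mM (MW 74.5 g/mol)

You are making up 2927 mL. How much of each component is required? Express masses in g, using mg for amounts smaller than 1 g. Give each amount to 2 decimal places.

Scale factor relative to 1 L: 2.927.
L-methionine: 4.73 mmol/L × 149.21 g/mol × 2.927 L ÷ 1000 = 2.07 g
monopotassium phosphate: 8.22 g/L × 2.927 L = 24.06 g
potassium chloride: 31.2 mmol/L × 74.5 g/mol × 2.927 L ÷ 1000 = 6.80 g

L-methionine 2.07 g; monopotassium phosphate 24.06 g; potassium chloride 6.80 g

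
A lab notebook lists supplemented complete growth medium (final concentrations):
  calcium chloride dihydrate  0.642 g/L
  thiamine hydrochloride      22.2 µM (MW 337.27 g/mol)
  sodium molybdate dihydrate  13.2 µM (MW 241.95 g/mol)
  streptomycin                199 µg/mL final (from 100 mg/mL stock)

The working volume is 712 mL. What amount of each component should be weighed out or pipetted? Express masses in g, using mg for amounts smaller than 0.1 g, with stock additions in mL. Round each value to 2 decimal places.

calcium chloride dihydrate 0.46 g; thiamine hydrochloride 5.33 mg; sodium molybdate dihydrate 2.27 mg; streptomycin 1.42 mL

Target volume = 712 mL = 0.712 L.
calcium chloride dihydrate: 0.642 g/L × 0.712 L = 0.46 g
thiamine hydrochloride: 22.2 µmol/L × 337.27 g/mol × 0.712 L ÷ 1000 = 5.33 mg
sodium molybdate dihydrate: 13.2 µmol/L × 241.95 g/mol × 0.712 L ÷ 1000 = 2.27 mg
streptomycin: dilute stock: 199 µg/mL × 712 mL ÷ 100000 µg/mL = 1.42 mL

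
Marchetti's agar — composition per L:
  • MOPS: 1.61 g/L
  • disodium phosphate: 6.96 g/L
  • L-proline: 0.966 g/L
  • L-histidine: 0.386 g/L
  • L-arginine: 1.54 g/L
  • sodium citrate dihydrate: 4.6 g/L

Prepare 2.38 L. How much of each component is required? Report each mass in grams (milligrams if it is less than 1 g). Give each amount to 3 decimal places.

MOPS 3.832 g; disodium phosphate 16.565 g; L-proline 2.299 g; L-histidine 918.680 mg; L-arginine 3.665 g; sodium citrate dihydrate 10.948 g

Scale factor relative to 1 L: 2.38.
MOPS: 1.61 g/L × 2.38 L = 3.832 g
disodium phosphate: 6.96 g/L × 2.38 L = 16.565 g
L-proline: 0.966 g/L × 2.38 L = 2.299 g
L-histidine: 0.386 g/L × 2.38 L = 0.91868 g = 918.680 mg
L-arginine: 1.54 g/L × 2.38 L = 3.665 g
sodium citrate dihydrate: 4.6 g/L × 2.38 L = 10.948 g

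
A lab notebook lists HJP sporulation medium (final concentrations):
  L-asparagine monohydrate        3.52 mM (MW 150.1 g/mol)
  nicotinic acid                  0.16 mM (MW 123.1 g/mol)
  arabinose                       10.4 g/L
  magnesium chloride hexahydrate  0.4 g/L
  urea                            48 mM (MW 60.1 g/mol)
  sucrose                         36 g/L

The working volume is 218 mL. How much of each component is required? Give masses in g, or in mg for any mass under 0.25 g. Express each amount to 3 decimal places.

Scale factor relative to 1 L: 0.218.
L-asparagine monohydrate: 3.52 mmol/L × 150.1 mg/mmol × 0.218 L = 115.181 mg
nicotinic acid: 0.16 mmol/L × 123.1 mg/mmol × 0.218 L = 4.294 mg
arabinose: 10.4 g/L × 0.218 L = 2.267 g
magnesium chloride hexahydrate: 0.4 g/L × 0.218 L = 0.0872 g = 87.200 mg
urea: 48 mmol/L × 60.1 g/mol × 0.218 L ÷ 1000 = 0.629 g
sucrose: 36 g/L × 0.218 L = 7.848 g

L-asparagine monohydrate 115.181 mg; nicotinic acid 4.294 mg; arabinose 2.267 g; magnesium chloride hexahydrate 87.200 mg; urea 0.629 g; sucrose 7.848 g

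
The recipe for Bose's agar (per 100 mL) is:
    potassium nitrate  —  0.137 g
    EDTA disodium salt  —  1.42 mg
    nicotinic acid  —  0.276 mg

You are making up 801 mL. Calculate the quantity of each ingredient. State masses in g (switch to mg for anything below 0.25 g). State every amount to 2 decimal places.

Ratio of target to recipe volume: 801 / 100 = 8.01.
potassium nitrate: 0.137 g × (801 mL / 100 mL) = 1.10 g
EDTA disodium salt: 1.42 mg × (801 mL / 100 mL) = 11.37 mg
nicotinic acid: 0.276 mg × (801 mL / 100 mL) = 2.21 mg

potassium nitrate 1.10 g; EDTA disodium salt 11.37 mg; nicotinic acid 2.21 mg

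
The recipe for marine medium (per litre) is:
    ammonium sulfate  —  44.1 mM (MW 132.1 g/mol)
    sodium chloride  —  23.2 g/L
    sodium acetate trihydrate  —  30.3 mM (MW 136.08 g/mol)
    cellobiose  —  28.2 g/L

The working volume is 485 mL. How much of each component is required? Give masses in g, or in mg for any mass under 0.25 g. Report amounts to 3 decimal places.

ammonium sulfate 2.825 g; sodium chloride 11.252 g; sodium acetate trihydrate 2.000 g; cellobiose 13.677 g

Working volume: 485 mL = 0.485 L.
ammonium sulfate: 44.1 mmol/L × 132.1 g/mol × 0.485 L ÷ 1000 = 2.825 g
sodium chloride: 23.2 g/L × 0.485 L = 11.252 g
sodium acetate trihydrate: 30.3 mmol/L × 136.08 g/mol × 0.485 L ÷ 1000 = 2.000 g
cellobiose: 28.2 g/L × 0.485 L = 13.677 g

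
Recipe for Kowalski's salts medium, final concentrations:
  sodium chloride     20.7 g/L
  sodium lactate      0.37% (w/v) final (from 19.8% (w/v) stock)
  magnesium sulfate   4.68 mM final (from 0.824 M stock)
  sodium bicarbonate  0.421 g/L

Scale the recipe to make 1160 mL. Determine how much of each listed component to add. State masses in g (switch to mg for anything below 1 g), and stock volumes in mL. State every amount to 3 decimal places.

sodium chloride 24.012 g; sodium lactate 21.677 mL; magnesium sulfate 6.588 mL; sodium bicarbonate 488.360 mg

Working volume: 1160 mL = 1.16 L.
sodium chloride: 20.7 g/L × 1.16 L = 24.012 g
sodium lactate: C1V1 = C2V2 → 0.37% ÷ 19.8% × 1160 mL = 21.677 mL
magnesium sulfate: C1V1 = C2V2 → 4.68 mM × 1160 mL ÷ 824 mM = 6.588 mL
sodium bicarbonate: 0.421 g/L × 1.16 L = 0.48836 g = 488.360 mg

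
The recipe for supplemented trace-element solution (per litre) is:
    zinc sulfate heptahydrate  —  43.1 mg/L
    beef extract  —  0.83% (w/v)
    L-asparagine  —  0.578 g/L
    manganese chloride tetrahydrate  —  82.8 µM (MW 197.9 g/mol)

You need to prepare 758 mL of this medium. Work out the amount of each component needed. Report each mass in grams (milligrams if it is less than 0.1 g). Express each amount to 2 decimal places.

Working volume: 758 mL = 0.758 L.
zinc sulfate heptahydrate: 43.1 mg/L × 0.758 L = 32.67 mg
beef extract: 0.83% w/v = 8.3 g/L → 8.3 × 0.758 L = 6.29 g
L-asparagine: 0.578 g/L × 0.758 L = 0.44 g
manganese chloride tetrahydrate: 82.8 µmol/L × 197.9 g/mol × 0.758 L ÷ 1000 = 12.42 mg

zinc sulfate heptahydrate 32.67 mg; beef extract 6.29 g; L-asparagine 0.44 g; manganese chloride tetrahydrate 12.42 mg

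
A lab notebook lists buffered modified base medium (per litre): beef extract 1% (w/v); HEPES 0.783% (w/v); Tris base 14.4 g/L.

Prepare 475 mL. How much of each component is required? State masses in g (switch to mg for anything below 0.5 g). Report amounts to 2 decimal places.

Scale factor relative to 1 L: 0.475.
beef extract: 1 g per 100 mL × 475 mL ÷ 100 = 4.75 g
HEPES: 0.783 g per 100 mL × 475 mL ÷ 100 = 3.72 g
Tris base: 14.4 g/L × 0.475 L = 6.84 g

beef extract 4.75 g; HEPES 3.72 g; Tris base 6.84 g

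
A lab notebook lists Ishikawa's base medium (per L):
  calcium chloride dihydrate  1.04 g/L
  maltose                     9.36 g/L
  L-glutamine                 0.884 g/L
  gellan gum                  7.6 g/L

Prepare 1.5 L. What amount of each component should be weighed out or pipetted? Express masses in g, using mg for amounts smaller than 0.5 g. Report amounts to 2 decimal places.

calcium chloride dihydrate 1.56 g; maltose 14.04 g; L-glutamine 1.33 g; gellan gum 11.40 g

Scale factor relative to 1 L: 1.5.
calcium chloride dihydrate: 1.04 g/L × 1.5 L = 1.56 g
maltose: 9.36 g/L × 1.5 L = 14.04 g
L-glutamine: 0.884 g/L × 1.5 L = 1.33 g
gellan gum: 7.6 g/L × 1.5 L = 11.40 g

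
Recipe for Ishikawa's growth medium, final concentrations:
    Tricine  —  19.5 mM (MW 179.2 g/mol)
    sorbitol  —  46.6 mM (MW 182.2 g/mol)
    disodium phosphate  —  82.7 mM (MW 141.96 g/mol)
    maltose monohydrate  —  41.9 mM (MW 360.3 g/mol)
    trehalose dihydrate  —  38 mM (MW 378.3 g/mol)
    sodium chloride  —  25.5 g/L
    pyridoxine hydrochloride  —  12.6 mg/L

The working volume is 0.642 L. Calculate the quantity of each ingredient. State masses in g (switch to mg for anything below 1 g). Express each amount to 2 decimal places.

Tricine 2.24 g; sorbitol 5.45 g; disodium phosphate 7.54 g; maltose monohydrate 9.69 g; trehalose dihydrate 9.23 g; sodium chloride 16.37 g; pyridoxine hydrochloride 8.09 mg

Scale factor relative to 1 L: 0.642.
Tricine: 19.5 mmol/L × 179.2 g/mol × 0.642 L ÷ 1000 = 2.24 g
sorbitol: 46.6 mmol/L × 182.2 g/mol × 0.642 L ÷ 1000 = 5.45 g
disodium phosphate: 82.7 mmol/L × 141.96 g/mol × 0.642 L ÷ 1000 = 7.54 g
maltose monohydrate: 41.9 mmol/L × 360.3 g/mol × 0.642 L ÷ 1000 = 9.69 g
trehalose dihydrate: 38 mmol/L × 378.3 g/mol × 0.642 L ÷ 1000 = 9.23 g
sodium chloride: 25.5 g/L × 0.642 L = 16.37 g
pyridoxine hydrochloride: 12.6 mg/L × 0.642 L = 8.09 mg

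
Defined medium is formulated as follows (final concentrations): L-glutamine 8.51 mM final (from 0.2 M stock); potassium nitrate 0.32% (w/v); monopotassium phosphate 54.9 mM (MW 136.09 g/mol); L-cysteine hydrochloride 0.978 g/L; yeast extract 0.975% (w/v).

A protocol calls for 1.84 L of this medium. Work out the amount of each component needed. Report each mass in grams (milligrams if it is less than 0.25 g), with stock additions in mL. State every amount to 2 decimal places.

Working volume: 1.84 L.
L-glutamine: dilute stock: 8.51 mM × 1840 mL ÷ 200 mM = 78.29 mL
potassium nitrate: 0.32% w/v = 3.2 g/L → 3.2 × 1.84 L = 5.89 g
monopotassium phosphate: 54.9 mmol/L × 136.09 g/mol × 1.84 L ÷ 1000 = 13.75 g
L-cysteine hydrochloride: 0.978 g/L × 1.84 L = 1.80 g
yeast extract: 0.975 g per 100 mL × 1840 mL ÷ 100 = 17.94 g

L-glutamine 78.29 mL; potassium nitrate 5.89 g; monopotassium phosphate 13.75 g; L-cysteine hydrochloride 1.80 g; yeast extract 17.94 g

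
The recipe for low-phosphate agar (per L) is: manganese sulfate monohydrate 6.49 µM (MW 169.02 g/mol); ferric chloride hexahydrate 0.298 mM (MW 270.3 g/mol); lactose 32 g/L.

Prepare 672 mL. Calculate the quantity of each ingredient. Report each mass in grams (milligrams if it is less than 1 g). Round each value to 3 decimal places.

Target volume = 672 mL = 0.672 L.
manganese sulfate monohydrate: 6.49 µmol/L × 169.02 g/mol × 0.672 L ÷ 1000 = 0.737 mg
ferric chloride hexahydrate: 0.298 mmol/L × 270.3 mg/mmol × 0.672 L = 54.129 mg
lactose: 32 g/L × 0.672 L = 21.504 g

manganese sulfate monohydrate 0.737 mg; ferric chloride hexahydrate 54.129 mg; lactose 21.504 g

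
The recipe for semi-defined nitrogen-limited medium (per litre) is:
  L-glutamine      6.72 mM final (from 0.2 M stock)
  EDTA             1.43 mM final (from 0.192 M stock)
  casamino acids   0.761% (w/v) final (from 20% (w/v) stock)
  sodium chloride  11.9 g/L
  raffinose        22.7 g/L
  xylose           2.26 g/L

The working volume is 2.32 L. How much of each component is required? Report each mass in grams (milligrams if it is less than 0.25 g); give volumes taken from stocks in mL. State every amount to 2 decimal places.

L-glutamine 77.95 mL; EDTA 17.28 mL; casamino acids 88.28 mL; sodium chloride 27.61 g; raffinose 52.66 g; xylose 5.24 g

Scale factor relative to 1 L: 2.32.
L-glutamine: C1V1 = C2V2 → 6.72 mM × 2320 mL ÷ 200 mM = 77.95 mL
EDTA: V = C2·V2/C1 = 1.43 mM × 2320 mL ÷ 192 mM = 17.28 mL
casamino acids: dilute stock: 0.761% ÷ 20% × 2320 mL = 88.28 mL
sodium chloride: 11.9 g/L × 2.32 L = 27.61 g
raffinose: 22.7 g/L × 2.32 L = 52.66 g
xylose: 2.26 g/L × 2.32 L = 5.24 g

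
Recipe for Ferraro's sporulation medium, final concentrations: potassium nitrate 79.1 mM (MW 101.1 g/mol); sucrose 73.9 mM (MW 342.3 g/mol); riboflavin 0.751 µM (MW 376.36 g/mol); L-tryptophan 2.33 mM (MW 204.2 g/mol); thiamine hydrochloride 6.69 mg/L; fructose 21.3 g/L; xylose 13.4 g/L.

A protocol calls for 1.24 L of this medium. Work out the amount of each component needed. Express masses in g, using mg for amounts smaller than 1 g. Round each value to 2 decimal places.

Working volume: 1.24 L.
potassium nitrate: 79.1 mmol/L × 101.1 g/mol × 1.24 L ÷ 1000 = 9.92 g
sucrose: 73.9 mmol/L × 342.3 g/mol × 1.24 L ÷ 1000 = 31.37 g
riboflavin: 0.751 µmol/L × 376.36 g/mol × 1.24 L ÷ 1000 = 0.35 mg
L-tryptophan: 2.33 mmol/L × 204.2 mg/mmol × 1.24 L = 589.97 mg
thiamine hydrochloride: 6.69 mg/L × 1.24 L = 8.30 mg
fructose: 21.3 g/L × 1.24 L = 26.41 g
xylose: 13.4 g/L × 1.24 L = 16.62 g

potassium nitrate 9.92 g; sucrose 31.37 g; riboflavin 0.35 mg; L-tryptophan 589.97 mg; thiamine hydrochloride 8.30 mg; fructose 26.41 g; xylose 16.62 g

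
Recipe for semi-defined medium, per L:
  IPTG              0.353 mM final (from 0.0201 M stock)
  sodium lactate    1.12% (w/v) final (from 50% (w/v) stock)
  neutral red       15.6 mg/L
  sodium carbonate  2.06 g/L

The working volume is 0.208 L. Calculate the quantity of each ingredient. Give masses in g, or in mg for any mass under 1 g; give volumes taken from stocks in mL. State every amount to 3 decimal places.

Scale factor relative to 1 L: 0.208.
IPTG: V = C2·V2/C1 = 0.353 mM × 208 mL ÷ 20.1 mM = 3.653 mL
sodium lactate: dilute stock: 1.12% ÷ 50% × 208 mL = 4.659 mL
neutral red: 15.6 mg/L × 0.208 L = 3.245 mg
sodium carbonate: 2.06 g/L × 0.208 L = 0.42848 g = 428.480 mg

IPTG 3.653 mL; sodium lactate 4.659 mL; neutral red 3.245 mg; sodium carbonate 428.480 mg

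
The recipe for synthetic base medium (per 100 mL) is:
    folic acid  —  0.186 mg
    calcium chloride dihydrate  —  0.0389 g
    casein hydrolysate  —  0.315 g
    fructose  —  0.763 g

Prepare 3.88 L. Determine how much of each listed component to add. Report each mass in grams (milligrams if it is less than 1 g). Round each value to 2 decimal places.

folic acid 7.22 mg; calcium chloride dihydrate 1.51 g; casein hydrolysate 12.22 g; fructose 29.60 g

Scale factor = 3880 mL / 100 mL = 38.8.
folic acid: 0.186 mg × (3880 mL / 100 mL) = 7.22 mg
calcium chloride dihydrate: 0.0389 g × (3880 mL / 100 mL) = 1.51 g
casein hydrolysate: 0.315 g × (3880 mL / 100 mL) = 12.22 g
fructose: 0.763 g × (3880 mL / 100 mL) = 29.60 g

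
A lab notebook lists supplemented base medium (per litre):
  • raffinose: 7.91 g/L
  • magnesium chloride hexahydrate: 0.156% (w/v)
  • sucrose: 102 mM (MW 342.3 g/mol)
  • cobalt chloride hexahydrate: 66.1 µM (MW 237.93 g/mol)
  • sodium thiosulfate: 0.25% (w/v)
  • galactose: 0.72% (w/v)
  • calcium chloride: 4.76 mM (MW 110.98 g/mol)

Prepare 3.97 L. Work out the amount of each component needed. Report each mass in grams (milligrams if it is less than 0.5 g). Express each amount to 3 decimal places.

raffinose 31.403 g; magnesium chloride hexahydrate 6.193 g; sucrose 138.611 g; cobalt chloride hexahydrate 62.437 mg; sodium thiosulfate 9.925 g; galactose 28.584 g; calcium chloride 2.097 g

Scale factor relative to 1 L: 3.97.
raffinose: 7.91 g/L × 3.97 L = 31.403 g
magnesium chloride hexahydrate: 0.156 g per 100 mL × 3970 mL ÷ 100 = 6.193 g
sucrose: 102 mmol/L × 342.3 g/mol × 3.97 L ÷ 1000 = 138.611 g
cobalt chloride hexahydrate: 66.1 µmol/L × 237.93 g/mol × 3.97 L ÷ 1000 = 62.437 mg
sodium thiosulfate: 0.25% w/v = 2.5 g/L → 2.5 × 3.97 L = 9.925 g
galactose: 0.72% w/v = 7.2 g/L → 7.2 × 3.97 L = 28.584 g
calcium chloride: 4.76 mmol/L × 110.98 g/mol × 3.97 L ÷ 1000 = 2.097 g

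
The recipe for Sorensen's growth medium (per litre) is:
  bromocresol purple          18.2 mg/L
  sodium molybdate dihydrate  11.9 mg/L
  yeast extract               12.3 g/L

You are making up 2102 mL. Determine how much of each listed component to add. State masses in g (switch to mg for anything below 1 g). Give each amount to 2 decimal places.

bromocresol purple 38.26 mg; sodium molybdate dihydrate 25.01 mg; yeast extract 25.85 g

Scale factor relative to 1 L: 2.102.
bromocresol purple: 18.2 mg/L × 2.102 L = 38.26 mg
sodium molybdate dihydrate: 11.9 mg/L × 2.102 L = 25.01 mg
yeast extract: 12.3 g/L × 2.102 L = 25.85 g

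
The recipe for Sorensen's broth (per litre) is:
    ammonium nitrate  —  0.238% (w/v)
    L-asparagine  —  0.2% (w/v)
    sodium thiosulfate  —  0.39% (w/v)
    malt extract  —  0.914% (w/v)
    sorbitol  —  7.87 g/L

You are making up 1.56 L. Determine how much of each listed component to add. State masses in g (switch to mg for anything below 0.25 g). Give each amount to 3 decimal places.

ammonium nitrate 3.713 g; L-asparagine 3.120 g; sodium thiosulfate 6.084 g; malt extract 14.258 g; sorbitol 12.277 g

Working volume: 1.56 L.
ammonium nitrate: 0.238 g per 100 mL × 1560 mL ÷ 100 = 3.713 g
L-asparagine: 0.2% w/v = 2 g/L → 2 × 1.56 L = 3.120 g
sodium thiosulfate: 0.39% w/v = 3.9 g/L → 3.9 × 1.56 L = 6.084 g
malt extract: 0.914% w/v = 9.14 g/L → 9.14 × 1.56 L = 14.258 g
sorbitol: 7.87 g/L × 1.56 L = 12.277 g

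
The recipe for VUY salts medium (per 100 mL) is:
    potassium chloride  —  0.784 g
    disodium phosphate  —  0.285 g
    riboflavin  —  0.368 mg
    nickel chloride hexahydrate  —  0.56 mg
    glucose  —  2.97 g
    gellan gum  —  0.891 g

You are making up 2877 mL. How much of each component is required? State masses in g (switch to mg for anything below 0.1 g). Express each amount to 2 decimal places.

Ratio of target to recipe volume: 2877 / 100 = 28.77.
potassium chloride: 0.784 g × (2877 mL / 100 mL) = 22.56 g
disodium phosphate: 0.285 g × (2877 mL / 100 mL) = 8.20 g
riboflavin: 0.368 mg × (2877 mL / 100 mL) = 10.59 mg
nickel chloride hexahydrate: 0.56 mg × (2877 mL / 100 mL) = 16.11 mg
glucose: 2.97 g × (2877 mL / 100 mL) = 85.45 g
gellan gum: 0.891 g × (2877 mL / 100 mL) = 25.63 g

potassium chloride 22.56 g; disodium phosphate 8.20 g; riboflavin 10.59 mg; nickel chloride hexahydrate 16.11 mg; glucose 85.45 g; gellan gum 25.63 g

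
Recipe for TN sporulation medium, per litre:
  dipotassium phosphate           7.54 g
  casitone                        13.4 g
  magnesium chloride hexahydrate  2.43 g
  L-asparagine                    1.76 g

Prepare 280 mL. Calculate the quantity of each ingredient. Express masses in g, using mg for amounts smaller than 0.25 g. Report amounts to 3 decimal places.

Ratio of target to recipe volume: 280 / 1000 = 0.28.
dipotassium phosphate: 7.54 g × (280 mL / 1000 mL) = 2.111 g
casitone: 13.4 g × (280 mL / 1000 mL) = 3.752 g
magnesium chloride hexahydrate: 2.43 g × (280 mL / 1000 mL) = 0.680 g
L-asparagine: 1.76 g × (280 mL / 1000 mL) = 0.493 g

dipotassium phosphate 2.111 g; casitone 3.752 g; magnesium chloride hexahydrate 0.680 g; L-asparagine 0.493 g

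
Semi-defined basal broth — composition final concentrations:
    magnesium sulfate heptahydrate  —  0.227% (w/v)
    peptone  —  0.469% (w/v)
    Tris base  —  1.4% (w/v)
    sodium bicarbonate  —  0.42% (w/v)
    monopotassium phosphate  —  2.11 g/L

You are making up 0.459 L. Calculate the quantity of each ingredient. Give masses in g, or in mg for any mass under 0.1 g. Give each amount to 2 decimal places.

magnesium sulfate heptahydrate 1.04 g; peptone 2.15 g; Tris base 6.43 g; sodium bicarbonate 1.93 g; monopotassium phosphate 0.97 g

Scale factor relative to 1 L: 0.459.
magnesium sulfate heptahydrate: 0.227 g per 100 mL × 459 mL ÷ 100 = 1.04 g
peptone: 0.469% w/v = 4.69 g/L → 4.69 × 0.459 L = 2.15 g
Tris base: 1.4 g per 100 mL × 459 mL ÷ 100 = 6.43 g
sodium bicarbonate: 0.42% w/v = 4.2 g/L → 4.2 × 0.459 L = 1.93 g
monopotassium phosphate: 2.11 g/L × 0.459 L = 0.97 g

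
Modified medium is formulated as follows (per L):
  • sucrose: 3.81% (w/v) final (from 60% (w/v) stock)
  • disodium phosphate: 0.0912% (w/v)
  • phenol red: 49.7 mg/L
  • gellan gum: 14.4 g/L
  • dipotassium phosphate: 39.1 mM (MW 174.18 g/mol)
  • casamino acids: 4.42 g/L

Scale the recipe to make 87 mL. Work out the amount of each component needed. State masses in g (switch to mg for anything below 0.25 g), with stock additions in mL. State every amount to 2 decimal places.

sucrose 5.52 mL; disodium phosphate 79.34 mg; phenol red 4.32 mg; gellan gum 1.25 g; dipotassium phosphate 0.59 g; casamino acids 0.38 g

Target volume = 87 mL = 0.087 L.
sucrose: C1V1 = C2V2 → 3.81% ÷ 60% × 87 mL = 5.52 mL
disodium phosphate: 0.0912 g per 100 mL × 87 mL ÷ 100 = 0.079344 g = 79.34 mg
phenol red: 49.7 mg/L × 0.087 L = 4.32 mg
gellan gum: 14.4 g/L × 0.087 L = 1.25 g
dipotassium phosphate: 39.1 mmol/L × 174.18 g/mol × 0.087 L ÷ 1000 = 0.59 g
casamino acids: 4.42 g/L × 0.087 L = 0.38 g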